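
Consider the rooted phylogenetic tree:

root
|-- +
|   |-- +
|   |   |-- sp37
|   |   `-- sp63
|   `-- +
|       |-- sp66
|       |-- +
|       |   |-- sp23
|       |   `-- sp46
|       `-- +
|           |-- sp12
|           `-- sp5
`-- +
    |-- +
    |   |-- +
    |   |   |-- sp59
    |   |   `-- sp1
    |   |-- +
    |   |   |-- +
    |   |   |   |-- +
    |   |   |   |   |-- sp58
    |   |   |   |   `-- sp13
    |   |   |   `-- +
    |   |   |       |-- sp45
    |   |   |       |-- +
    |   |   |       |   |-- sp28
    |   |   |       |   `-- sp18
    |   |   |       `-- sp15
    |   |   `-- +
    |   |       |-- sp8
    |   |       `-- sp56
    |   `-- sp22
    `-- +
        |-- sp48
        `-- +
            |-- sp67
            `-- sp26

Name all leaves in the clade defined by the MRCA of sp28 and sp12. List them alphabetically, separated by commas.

sp1, sp12, sp13, sp15, sp18, sp22, sp23, sp26, sp28, sp37, sp45, sp46, sp48, sp5, sp56, sp58, sp59, sp63, sp66, sp67, sp8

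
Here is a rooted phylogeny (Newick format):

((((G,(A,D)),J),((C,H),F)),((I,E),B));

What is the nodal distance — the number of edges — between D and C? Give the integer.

7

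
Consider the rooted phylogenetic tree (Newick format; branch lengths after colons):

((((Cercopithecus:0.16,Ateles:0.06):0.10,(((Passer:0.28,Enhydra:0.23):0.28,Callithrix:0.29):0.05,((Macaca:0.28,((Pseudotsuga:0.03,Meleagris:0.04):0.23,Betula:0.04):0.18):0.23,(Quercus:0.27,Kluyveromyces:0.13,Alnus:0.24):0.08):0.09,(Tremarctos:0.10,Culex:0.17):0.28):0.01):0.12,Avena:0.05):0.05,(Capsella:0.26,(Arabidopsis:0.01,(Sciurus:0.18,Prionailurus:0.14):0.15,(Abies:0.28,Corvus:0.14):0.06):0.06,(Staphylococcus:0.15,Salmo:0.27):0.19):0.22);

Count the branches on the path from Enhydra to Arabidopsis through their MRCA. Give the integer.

9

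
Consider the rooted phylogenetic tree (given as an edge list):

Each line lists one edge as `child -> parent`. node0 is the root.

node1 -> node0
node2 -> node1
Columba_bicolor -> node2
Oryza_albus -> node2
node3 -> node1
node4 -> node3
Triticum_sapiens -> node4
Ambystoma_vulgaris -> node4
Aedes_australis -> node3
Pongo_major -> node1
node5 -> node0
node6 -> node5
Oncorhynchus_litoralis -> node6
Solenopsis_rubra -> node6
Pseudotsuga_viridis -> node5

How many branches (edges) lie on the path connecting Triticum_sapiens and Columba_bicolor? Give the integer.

5

The MRCA of Triticum_sapiens and Columba_bicolor is the node subtending ((Columba_bicolor,Oryza_albus),((Triticum_sapiens,Ambystoma_vulgaris),Aedes_australis),Pongo_major).
From Triticum_sapiens up to that node: 3 branches. From Columba_bicolor up to the same node: 2 branches. Total: 3 + 2 = 5.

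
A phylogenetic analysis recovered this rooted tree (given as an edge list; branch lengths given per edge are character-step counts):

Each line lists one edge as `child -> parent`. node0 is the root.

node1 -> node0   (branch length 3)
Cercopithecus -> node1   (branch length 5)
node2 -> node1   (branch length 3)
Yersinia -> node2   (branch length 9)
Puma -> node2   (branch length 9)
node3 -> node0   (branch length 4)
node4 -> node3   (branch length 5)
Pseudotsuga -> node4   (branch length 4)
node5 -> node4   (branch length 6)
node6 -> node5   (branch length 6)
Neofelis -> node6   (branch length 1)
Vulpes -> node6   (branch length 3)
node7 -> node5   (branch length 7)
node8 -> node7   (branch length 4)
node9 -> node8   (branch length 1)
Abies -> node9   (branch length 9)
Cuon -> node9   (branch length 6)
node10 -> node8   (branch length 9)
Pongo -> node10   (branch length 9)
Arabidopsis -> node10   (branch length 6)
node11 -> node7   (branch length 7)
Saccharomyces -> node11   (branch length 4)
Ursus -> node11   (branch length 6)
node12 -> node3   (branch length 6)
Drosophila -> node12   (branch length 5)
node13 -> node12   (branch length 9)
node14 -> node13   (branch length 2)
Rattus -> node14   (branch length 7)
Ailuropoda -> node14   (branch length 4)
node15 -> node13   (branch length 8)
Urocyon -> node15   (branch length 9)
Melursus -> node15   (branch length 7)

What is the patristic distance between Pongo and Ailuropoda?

The path runs Pongo → … → MRCA → … → Ailuropoda; the MRCA is the node subtending ((Pseudotsuga,((Neofelis,Vulpes),(((Abies,Cuon),(Pongo,Arabidopsis)),(Saccharomyces,Ursus)))),(Drosophila,((Rattus,Ailuropoda),(Urocyon,Melursus)))).
Branch lengths along that path: 9 + 9 + 4 + 7 + 6 + 5 + 6 + 9 + 2 + 4 = 61.

61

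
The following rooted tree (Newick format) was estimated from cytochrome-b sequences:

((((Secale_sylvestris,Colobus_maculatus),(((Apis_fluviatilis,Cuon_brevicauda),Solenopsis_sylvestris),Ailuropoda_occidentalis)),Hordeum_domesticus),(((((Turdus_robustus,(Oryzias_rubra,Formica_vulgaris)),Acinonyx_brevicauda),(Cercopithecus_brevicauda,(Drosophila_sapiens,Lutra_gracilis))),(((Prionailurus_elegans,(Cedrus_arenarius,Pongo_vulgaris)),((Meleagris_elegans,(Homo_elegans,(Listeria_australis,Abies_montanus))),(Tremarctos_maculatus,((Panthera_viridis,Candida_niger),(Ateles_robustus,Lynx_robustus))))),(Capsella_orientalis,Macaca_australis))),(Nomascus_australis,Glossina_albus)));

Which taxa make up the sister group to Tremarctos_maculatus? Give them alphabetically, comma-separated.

Tremarctos_maculatus attaches to the tree at the node subtending (Tremarctos_maculatus,((Panthera_viridis,Candida_niger),(Ateles_robustus,Lynx_robustus))).
The other lineage descending from that same node — the sister group — is ((Panthera_viridis,Candida_niger),(Ateles_robustus,Lynx_robustus)); its 4 tips in alphabetical order are the answer.

Ateles_robustus, Candida_niger, Lynx_robustus, Panthera_viridis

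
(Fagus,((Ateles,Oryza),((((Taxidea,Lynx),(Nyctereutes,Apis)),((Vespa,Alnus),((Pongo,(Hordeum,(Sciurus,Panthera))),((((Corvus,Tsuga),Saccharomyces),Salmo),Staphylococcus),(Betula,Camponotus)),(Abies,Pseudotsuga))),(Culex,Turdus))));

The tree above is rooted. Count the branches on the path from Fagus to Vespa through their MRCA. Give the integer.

The MRCA of Fagus and Vespa is the root of the tree.
From Fagus up to that node: 1 branch. From Vespa up to the same node: 6 branches. Total: 1 + 6 = 7.

7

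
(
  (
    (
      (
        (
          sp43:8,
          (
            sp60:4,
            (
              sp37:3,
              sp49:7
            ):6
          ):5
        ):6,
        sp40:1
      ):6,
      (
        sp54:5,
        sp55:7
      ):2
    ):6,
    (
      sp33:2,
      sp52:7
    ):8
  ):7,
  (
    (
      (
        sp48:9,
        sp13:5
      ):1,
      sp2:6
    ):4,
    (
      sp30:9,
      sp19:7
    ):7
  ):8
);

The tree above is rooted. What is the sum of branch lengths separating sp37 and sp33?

The path runs sp37 → … → MRCA → … → sp33; the MRCA is the node subtending ((((sp43,(sp60,(sp37,sp49))),sp40),(sp54,sp55)),(sp33,sp52)).
Branch lengths along that path: 3 + 6 + 5 + 6 + 6 + 6 + 8 + 2 = 42.

42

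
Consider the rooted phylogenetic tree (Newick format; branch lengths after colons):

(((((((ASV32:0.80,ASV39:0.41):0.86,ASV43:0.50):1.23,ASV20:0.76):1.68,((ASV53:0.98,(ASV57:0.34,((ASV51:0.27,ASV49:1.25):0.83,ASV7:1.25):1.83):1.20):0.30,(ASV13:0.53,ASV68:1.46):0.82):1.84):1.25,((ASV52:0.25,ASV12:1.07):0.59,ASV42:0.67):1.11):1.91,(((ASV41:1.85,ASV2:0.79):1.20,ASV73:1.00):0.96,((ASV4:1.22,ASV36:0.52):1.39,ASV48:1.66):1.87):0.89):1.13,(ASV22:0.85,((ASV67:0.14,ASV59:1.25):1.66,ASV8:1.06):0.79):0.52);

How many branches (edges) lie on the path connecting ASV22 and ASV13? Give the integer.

8

The MRCA of ASV22 and ASV13 is the root of the tree.
From ASV22 up to that node: 2 branches. From ASV13 up to the same node: 6 branches. Total: 2 + 6 = 8.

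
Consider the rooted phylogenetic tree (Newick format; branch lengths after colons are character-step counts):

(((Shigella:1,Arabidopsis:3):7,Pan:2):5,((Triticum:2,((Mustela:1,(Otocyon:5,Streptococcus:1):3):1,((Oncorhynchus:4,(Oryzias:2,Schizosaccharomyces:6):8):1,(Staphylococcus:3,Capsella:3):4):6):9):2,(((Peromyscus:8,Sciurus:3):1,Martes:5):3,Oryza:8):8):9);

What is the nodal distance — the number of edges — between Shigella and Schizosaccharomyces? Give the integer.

The MRCA of Shigella and Schizosaccharomyces is the root of the tree.
From Shigella up to that node: 3 branches. From Schizosaccharomyces up to the same node: 7 branches. Total: 3 + 7 = 10.

10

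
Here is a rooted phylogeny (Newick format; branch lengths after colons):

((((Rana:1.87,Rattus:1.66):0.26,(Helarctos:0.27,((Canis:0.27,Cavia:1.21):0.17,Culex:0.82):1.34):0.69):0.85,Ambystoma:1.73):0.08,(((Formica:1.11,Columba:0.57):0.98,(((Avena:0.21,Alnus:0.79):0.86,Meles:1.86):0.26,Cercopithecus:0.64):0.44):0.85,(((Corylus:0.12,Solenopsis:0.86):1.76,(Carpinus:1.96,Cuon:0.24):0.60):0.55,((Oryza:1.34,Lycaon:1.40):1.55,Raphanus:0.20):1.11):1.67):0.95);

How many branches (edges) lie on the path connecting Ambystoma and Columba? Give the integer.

The MRCA of Ambystoma and Columba is the root of the tree.
From Ambystoma up to that node: 2 branches. From Columba up to the same node: 4 branches. Total: 2 + 4 = 6.

6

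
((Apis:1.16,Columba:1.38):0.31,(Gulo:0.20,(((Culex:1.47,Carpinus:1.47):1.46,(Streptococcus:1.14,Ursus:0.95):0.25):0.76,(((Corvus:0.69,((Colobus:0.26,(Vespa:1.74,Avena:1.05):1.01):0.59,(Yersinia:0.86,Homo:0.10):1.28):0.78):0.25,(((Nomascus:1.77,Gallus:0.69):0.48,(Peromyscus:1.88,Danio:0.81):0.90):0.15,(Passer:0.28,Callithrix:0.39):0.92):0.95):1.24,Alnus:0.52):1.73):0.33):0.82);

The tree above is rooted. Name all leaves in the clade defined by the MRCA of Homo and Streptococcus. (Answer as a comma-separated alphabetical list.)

Tracing Homo: it sits inside (Yersinia,Homo).
Tracing Streptococcus: it sits inside (Streptococcus,Ursus).
The smallest clade enclosing both is (((Culex,Carpinus),(Streptococcus,Ursus)),(((Corvus,((Colobus,(Vespa,Avena)),(Yersinia,Homo))),(((Nomascus,Gallus),(Peromyscus,Danio)),(Passer,Callithrix))),Alnus)); the answer is its 17 terminal taxa in alphabetical order.

Alnus, Avena, Callithrix, Carpinus, Colobus, Corvus, Culex, Danio, Gallus, Homo, Nomascus, Passer, Peromyscus, Streptococcus, Ursus, Vespa, Yersinia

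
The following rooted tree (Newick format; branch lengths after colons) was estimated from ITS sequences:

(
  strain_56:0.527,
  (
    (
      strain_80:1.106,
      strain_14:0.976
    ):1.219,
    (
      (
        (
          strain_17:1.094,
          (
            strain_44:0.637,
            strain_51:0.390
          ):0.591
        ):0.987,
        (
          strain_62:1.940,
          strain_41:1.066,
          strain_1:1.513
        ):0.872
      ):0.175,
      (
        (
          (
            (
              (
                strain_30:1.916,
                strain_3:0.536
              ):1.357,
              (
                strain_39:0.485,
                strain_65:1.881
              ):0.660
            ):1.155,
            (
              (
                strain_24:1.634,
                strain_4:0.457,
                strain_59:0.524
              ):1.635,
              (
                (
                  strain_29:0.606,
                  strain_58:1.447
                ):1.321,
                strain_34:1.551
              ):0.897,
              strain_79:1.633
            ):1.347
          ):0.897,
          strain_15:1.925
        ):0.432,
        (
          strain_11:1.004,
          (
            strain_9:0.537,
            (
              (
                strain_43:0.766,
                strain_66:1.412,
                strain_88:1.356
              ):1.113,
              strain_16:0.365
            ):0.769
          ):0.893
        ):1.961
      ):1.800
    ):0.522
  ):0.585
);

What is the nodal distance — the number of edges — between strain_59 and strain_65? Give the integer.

6

The MRCA of strain_59 and strain_65 is the node subtending (((strain_30,strain_3),(strain_39,strain_65)),((strain_24,strain_4,strain_59),((strain_29,strain_58),strain_34),strain_79)).
From strain_59 up to that node: 3 branches. From strain_65 up to the same node: 3 branches. Total: 3 + 3 = 6.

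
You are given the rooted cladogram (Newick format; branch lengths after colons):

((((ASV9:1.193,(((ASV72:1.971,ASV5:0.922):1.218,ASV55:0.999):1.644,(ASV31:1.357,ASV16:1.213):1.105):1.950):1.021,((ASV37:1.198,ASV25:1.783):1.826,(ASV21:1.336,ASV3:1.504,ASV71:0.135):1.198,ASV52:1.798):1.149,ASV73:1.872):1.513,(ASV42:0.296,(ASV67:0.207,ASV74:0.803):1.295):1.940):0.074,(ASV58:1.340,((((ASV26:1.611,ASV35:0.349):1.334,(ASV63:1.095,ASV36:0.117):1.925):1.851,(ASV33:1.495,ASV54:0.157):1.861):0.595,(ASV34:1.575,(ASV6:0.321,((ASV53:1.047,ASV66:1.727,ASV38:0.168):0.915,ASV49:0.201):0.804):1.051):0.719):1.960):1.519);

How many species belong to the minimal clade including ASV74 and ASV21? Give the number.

16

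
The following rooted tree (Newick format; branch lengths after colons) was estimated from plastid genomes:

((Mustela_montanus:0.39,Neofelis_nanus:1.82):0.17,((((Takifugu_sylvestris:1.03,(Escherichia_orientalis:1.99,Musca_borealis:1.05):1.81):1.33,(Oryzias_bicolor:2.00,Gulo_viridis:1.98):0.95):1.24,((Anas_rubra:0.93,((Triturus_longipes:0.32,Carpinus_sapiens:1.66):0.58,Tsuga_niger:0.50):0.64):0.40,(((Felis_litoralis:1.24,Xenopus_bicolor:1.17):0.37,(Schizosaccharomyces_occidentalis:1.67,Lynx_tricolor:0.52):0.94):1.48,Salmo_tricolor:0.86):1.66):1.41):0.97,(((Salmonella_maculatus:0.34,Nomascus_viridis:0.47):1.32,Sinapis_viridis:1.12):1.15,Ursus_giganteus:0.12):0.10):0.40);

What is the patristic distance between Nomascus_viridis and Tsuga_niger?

The path runs Nomascus_viridis → … → MRCA → … → Tsuga_niger; the MRCA is the node subtending ((((Takifugu_sylvestris,(Escherichia_orientalis,Musca_borealis)),(Oryzias_bicolor,Gulo_viridis)),((Anas_rubra,((Triturus_longipes,Carpinus_sapiens),Tsuga_niger)),(((Felis_litoralis,Xenopus_bicolor),(Schizosaccharomyces_occidentalis,Lynx_tricolor)),Salmo_tricolor))),(((Salmonella_maculatus,Nomascus_viridis),Sinapis_viridis),Ursus_giganteus)).
Branch lengths along that path: 0.47 + 1.32 + 1.15 + 0.10 + 0.97 + 1.41 + 0.40 + 0.64 + 0.50 = 6.96.

6.96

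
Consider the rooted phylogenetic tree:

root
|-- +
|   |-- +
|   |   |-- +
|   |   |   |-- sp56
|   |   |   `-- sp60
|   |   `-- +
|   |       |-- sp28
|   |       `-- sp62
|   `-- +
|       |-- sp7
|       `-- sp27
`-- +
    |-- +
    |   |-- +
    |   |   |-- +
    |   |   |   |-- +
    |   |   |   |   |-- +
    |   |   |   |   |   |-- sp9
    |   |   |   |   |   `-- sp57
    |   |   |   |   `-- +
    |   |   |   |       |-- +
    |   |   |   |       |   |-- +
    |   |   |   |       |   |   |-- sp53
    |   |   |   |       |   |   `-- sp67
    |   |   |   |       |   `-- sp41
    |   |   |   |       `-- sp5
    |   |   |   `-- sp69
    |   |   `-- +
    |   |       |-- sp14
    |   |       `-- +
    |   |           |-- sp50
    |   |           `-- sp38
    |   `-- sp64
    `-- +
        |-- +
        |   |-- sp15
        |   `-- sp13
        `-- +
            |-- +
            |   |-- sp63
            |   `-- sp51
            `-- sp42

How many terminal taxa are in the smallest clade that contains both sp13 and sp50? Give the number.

The MRCA of sp13 and sp50 is the node subtending ((((((sp9,sp57),(((sp53,sp67),sp41),sp5)),sp69),(sp14,(sp50,sp38))),sp64),((sp15,sp13),((sp63,sp51),sp42))).
That clade contains 16 terminal taxa: sp13, sp14, sp15, sp38, sp41, sp42, sp5, sp50, sp51, sp53, sp57, sp63, sp64, sp67, sp69, sp9.

16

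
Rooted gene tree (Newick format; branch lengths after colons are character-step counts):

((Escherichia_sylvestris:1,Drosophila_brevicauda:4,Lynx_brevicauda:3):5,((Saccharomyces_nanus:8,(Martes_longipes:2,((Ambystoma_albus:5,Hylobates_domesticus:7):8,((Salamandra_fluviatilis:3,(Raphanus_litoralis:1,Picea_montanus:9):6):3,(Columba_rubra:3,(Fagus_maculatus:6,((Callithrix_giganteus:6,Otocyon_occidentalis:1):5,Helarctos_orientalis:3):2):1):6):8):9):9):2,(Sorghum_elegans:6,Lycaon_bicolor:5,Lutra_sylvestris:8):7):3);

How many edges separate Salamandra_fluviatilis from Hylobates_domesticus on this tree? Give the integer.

The MRCA of Salamandra_fluviatilis and Hylobates_domesticus is the node subtending ((Ambystoma_albus,Hylobates_domesticus),((Salamandra_fluviatilis,(Raphanus_litoralis,Picea_montanus)),(Columba_rubra,(Fagus_maculatus,((Callithrix_giganteus,Otocyon_occidentalis),Helarctos_orientalis))))).
From Salamandra_fluviatilis up to that node: 3 branches. From Hylobates_domesticus up to the same node: 2 branches. Total: 3 + 2 = 5.

5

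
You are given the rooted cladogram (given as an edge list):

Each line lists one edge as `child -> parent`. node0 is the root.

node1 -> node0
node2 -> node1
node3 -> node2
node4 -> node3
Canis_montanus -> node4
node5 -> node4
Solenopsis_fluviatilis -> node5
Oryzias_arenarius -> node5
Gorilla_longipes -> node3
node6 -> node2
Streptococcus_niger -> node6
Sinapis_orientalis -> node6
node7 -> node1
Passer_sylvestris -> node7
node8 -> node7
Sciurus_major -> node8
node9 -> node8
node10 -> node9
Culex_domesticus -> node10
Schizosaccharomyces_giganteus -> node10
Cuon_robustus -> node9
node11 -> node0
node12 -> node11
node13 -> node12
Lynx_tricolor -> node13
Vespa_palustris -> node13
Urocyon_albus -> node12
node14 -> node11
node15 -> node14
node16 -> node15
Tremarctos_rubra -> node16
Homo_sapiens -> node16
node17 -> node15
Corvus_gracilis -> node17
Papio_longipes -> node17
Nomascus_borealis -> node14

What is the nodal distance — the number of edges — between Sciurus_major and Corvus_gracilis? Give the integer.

The MRCA of Sciurus_major and Corvus_gracilis is the root of the tree.
From Sciurus_major up to that node: 4 branches. From Corvus_gracilis up to the same node: 5 branches. Total: 4 + 5 = 9.

9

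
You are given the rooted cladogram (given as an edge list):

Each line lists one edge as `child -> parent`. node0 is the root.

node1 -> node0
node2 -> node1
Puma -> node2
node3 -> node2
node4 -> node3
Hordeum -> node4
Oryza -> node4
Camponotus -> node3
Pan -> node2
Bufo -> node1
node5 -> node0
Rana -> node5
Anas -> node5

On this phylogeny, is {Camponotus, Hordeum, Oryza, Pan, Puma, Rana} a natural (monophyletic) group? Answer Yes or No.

The MRCA of the listed taxa is the root, so the smallest clade containing them is the whole tree.
That clade also contains Anas, Bufo, which are not in the proposed group, so the group is not monophyletic.

No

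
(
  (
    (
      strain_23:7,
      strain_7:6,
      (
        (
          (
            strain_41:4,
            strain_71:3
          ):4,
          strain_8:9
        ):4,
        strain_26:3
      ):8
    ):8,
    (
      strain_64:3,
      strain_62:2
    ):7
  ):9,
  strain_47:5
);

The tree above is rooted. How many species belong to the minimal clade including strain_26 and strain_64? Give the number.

8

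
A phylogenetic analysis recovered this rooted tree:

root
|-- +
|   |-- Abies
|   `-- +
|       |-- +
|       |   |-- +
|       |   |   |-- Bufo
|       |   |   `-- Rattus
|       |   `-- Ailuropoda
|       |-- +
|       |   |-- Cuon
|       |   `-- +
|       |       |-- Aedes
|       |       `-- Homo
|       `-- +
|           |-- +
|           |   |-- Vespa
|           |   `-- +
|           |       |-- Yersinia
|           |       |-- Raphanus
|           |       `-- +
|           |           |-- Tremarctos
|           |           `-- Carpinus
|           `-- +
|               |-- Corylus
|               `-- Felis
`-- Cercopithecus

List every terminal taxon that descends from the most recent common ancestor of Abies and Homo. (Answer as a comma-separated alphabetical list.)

Abies, Aedes, Ailuropoda, Bufo, Carpinus, Corylus, Cuon, Felis, Homo, Raphanus, Rattus, Tremarctos, Vespa, Yersinia

Tracing Abies: it sits inside (Abies,(((Bufo,Rattus),Ailuropoda),(Cuon,(Aedes,Homo)),((Vespa,(Yersinia,Raphanus,(Tremarctos,Carpinus))),(Corylus,Felis)))).
Tracing Homo: it sits inside (Aedes,Homo).
The smallest clade enclosing both is (Abies,(((Bufo,Rattus),Ailuropoda),(Cuon,(Aedes,Homo)),((Vespa,(Yersinia,Raphanus,(Tremarctos,Carpinus))),(Corylus,Felis)))); the answer is its 14 terminal taxa in alphabetical order.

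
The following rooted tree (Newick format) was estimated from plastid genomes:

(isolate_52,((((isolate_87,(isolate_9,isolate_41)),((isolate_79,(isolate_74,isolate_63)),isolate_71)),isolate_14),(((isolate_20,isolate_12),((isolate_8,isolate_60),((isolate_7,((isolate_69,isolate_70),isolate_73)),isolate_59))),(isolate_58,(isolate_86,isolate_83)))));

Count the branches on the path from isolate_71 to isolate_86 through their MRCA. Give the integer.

8

The MRCA of isolate_71 and isolate_86 is the node subtending ((((isolate_87,(isolate_9,isolate_41)),((isolate_79,(isolate_74,isolate_63)),isolate_71)),isolate_14),(((isolate_20,isolate_12),((isolate_8,isolate_60),((isolate_7,((isolate_69,isolate_70),isolate_73)),isolate_59))),(isolate_58,(isolate_86,isolate_83)))).
From isolate_71 up to that node: 4 branches. From isolate_86 up to the same node: 4 branches. Total: 4 + 4 = 8.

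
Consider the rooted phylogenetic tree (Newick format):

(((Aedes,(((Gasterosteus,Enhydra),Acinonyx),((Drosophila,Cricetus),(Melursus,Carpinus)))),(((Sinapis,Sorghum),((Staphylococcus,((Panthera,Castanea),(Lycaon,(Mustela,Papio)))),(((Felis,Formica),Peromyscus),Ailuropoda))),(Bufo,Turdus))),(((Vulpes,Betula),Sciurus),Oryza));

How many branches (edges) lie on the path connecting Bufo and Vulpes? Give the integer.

The MRCA of Bufo and Vulpes is the root of the tree.
From Bufo up to that node: 4 branches. From Vulpes up to the same node: 4 branches. Total: 4 + 4 = 8.

8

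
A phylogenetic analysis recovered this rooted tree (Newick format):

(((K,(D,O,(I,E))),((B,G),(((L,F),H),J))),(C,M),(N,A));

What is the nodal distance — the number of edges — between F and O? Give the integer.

8

The MRCA of F and O is the node subtending ((K,(D,O,(I,E))),((B,G),(((L,F),H),J))).
From F up to that node: 5 branches. From O up to the same node: 3 branches. Total: 5 + 3 = 8.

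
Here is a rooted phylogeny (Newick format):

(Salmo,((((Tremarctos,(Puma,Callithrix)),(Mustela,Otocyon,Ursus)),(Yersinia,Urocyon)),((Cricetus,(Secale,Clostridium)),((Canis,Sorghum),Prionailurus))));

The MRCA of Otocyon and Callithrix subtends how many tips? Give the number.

6

The MRCA of Otocyon and Callithrix is the node subtending ((Tremarctos,(Puma,Callithrix)),(Mustela,Otocyon,Ursus)).
That clade contains 6 terminal taxa: Callithrix, Mustela, Otocyon, Puma, Tremarctos, Ursus.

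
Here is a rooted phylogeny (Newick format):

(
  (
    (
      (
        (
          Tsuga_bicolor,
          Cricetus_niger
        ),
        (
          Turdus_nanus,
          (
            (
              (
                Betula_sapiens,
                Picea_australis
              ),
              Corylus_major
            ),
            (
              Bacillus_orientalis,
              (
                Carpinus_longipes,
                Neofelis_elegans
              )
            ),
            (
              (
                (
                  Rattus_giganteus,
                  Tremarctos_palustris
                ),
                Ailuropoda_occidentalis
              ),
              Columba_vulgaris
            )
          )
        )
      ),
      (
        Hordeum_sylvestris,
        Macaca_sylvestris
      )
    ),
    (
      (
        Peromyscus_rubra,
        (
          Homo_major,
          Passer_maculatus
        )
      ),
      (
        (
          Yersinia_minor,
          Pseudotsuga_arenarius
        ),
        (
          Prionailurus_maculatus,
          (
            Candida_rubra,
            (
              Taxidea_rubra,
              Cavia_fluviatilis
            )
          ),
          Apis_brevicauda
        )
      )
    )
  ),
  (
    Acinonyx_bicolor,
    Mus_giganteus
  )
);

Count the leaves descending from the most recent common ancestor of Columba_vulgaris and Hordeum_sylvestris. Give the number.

15

The MRCA of Columba_vulgaris and Hordeum_sylvestris is the node subtending (((Tsuga_bicolor,Cricetus_niger),(Turdus_nanus,(((Betula_sapiens,Picea_australis),Corylus_major),(Bacillus_orientalis,(Carpinus_longipes,Neofelis_elegans)),(((Rattus_giganteus,Tremarctos_palustris),Ailuropoda_occidentalis),Columba_vulgaris)))),(Hordeum_sylvestris,Macaca_sylvestris)).
That clade contains 15 terminal taxa: Ailuropoda_occidentalis, Bacillus_orientalis, Betula_sapiens, Carpinus_longipes, Columba_vulgaris, Corylus_major, Cricetus_niger, Hordeum_sylvestris, Macaca_sylvestris, Neofelis_elegans, Picea_australis, Rattus_giganteus, Tremarctos_palustris, Tsuga_bicolor, Turdus_nanus.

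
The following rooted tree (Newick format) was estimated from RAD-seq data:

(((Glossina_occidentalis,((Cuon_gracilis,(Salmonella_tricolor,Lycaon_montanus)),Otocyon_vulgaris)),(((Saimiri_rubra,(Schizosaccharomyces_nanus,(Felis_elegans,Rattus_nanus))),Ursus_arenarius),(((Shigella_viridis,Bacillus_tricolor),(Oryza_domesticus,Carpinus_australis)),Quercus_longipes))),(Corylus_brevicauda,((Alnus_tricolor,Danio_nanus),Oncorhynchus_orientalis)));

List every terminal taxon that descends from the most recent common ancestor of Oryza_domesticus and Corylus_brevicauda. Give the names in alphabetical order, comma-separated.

Tracing Oryza_domesticus: it sits inside (Oryza_domesticus,Carpinus_australis).
Tracing Corylus_brevicauda: it sits inside (Corylus_brevicauda,((Alnus_tricolor,Danio_nanus),Oncorhynchus_orientalis)).
The smallest clade enclosing both is the whole tree (their MRCA is the root), so the answer is all 19 tips in alphabetical order.

Alnus_tricolor, Bacillus_tricolor, Carpinus_australis, Corylus_brevicauda, Cuon_gracilis, Danio_nanus, Felis_elegans, Glossina_occidentalis, Lycaon_montanus, Oncorhynchus_orientalis, Oryza_domesticus, Otocyon_vulgaris, Quercus_longipes, Rattus_nanus, Saimiri_rubra, Salmonella_tricolor, Schizosaccharomyces_nanus, Shigella_viridis, Ursus_arenarius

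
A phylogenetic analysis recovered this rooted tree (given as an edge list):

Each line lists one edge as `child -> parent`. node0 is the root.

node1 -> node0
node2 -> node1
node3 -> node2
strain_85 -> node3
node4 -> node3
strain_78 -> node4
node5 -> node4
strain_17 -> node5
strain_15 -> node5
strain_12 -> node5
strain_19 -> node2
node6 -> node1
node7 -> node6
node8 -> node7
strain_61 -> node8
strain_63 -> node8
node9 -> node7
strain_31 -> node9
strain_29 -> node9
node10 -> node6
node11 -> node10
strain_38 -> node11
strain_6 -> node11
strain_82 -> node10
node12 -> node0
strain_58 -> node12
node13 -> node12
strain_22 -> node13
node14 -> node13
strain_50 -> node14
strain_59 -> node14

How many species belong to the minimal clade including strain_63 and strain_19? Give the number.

13

The MRCA of strain_63 and strain_19 is the node subtending (((strain_85,(strain_78,(strain_17,strain_15,strain_12))),strain_19),(((strain_61,strain_63),(strain_31,strain_29)),((strain_38,strain_6),strain_82))).
That clade contains 13 terminal taxa: strain_12, strain_15, strain_17, strain_19, strain_29, strain_31, strain_38, strain_6, strain_61, strain_63, strain_78, strain_82, strain_85.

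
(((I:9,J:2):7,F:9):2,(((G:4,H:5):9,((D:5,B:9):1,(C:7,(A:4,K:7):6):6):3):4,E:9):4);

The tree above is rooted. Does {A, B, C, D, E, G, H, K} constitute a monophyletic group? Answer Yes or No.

Yes

The most recent common ancestor of these taxa subtends (((G,H),((D,B),(C,(A,K)))),E).
That clade has exactly 8 tips — every listed taxon and nothing else — so the group is monophyletic.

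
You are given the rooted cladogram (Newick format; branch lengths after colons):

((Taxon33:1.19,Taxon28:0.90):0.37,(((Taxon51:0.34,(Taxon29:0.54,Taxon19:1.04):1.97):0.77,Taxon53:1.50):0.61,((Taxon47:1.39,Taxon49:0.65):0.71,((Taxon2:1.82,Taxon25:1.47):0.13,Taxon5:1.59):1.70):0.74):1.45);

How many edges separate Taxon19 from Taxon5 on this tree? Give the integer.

7

The MRCA of Taxon19 and Taxon5 is the node subtending (((Taxon51,(Taxon29,Taxon19)),Taxon53),((Taxon47,Taxon49),((Taxon2,Taxon25),Taxon5))).
From Taxon19 up to that node: 4 branches. From Taxon5 up to the same node: 3 branches. Total: 4 + 3 = 7.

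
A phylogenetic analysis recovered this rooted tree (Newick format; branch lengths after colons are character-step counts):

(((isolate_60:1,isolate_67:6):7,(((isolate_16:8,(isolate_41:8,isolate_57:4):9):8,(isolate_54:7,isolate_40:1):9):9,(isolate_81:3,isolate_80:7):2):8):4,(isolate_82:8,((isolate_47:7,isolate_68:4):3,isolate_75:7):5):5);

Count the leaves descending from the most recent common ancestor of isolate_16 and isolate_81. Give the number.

7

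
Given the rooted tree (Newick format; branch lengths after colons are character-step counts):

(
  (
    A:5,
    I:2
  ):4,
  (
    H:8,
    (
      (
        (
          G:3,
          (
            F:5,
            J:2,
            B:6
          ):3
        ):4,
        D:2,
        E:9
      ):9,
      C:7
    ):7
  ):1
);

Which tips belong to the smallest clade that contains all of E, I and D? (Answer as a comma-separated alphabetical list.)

Tracing E: it sits inside ((G,(F,J,B)),D,E).
Tracing I: it sits inside (A,I).
Tracing D: it sits inside ((G,(F,J,B)),D,E).
The smallest clade enclosing all 3 is the whole tree (their MRCA is the root), so the answer is all 10 tips in alphabetical order.

A, B, C, D, E, F, G, H, I, J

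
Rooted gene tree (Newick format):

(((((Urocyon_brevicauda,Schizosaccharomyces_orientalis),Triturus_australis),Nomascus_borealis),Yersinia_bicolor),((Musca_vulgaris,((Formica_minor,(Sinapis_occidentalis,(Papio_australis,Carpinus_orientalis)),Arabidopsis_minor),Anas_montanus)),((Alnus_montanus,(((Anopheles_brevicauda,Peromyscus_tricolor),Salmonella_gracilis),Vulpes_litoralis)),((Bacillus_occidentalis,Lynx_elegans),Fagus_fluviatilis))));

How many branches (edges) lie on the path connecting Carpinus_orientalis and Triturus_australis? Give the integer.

11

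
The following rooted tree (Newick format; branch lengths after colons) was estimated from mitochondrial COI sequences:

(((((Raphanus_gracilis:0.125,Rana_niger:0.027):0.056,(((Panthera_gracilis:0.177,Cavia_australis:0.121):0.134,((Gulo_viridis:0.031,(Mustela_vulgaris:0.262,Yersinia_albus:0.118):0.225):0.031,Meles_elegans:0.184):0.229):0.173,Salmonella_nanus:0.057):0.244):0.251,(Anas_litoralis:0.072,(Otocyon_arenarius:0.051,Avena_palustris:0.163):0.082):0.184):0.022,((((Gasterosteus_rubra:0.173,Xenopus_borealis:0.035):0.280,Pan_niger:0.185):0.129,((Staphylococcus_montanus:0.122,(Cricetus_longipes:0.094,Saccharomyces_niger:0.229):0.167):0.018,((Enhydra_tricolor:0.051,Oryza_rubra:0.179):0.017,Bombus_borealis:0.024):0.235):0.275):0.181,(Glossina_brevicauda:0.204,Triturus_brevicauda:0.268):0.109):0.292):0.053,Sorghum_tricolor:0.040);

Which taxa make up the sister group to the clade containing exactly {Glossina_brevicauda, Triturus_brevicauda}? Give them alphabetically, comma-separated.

The clade containing exactly {Glossina_brevicauda, Triturus_brevicauda} attaches to the tree at the node subtending ((((Gasterosteus_rubra,Xenopus_borealis),Pan_niger),((Staphylococcus_montanus,(Cricetus_longipes,Saccharomyces_niger)),((Enhydra_tricolor,Oryza_rubra),Bombus_borealis))),(Glossina_brevicauda,Triturus_brevicauda)).
The other lineage descending from that same node — the sister group — is (((Gasterosteus_rubra,Xenopus_borealis),Pan_niger),((Staphylococcus_montanus,(Cricetus_longipes,Saccharomyces_niger)),((Enhydra_tricolor,Oryza_rubra),Bombus_borealis))); its 9 tips in alphabetical order are the answer.

Bombus_borealis, Cricetus_longipes, Enhydra_tricolor, Gasterosteus_rubra, Oryza_rubra, Pan_niger, Saccharomyces_niger, Staphylococcus_montanus, Xenopus_borealis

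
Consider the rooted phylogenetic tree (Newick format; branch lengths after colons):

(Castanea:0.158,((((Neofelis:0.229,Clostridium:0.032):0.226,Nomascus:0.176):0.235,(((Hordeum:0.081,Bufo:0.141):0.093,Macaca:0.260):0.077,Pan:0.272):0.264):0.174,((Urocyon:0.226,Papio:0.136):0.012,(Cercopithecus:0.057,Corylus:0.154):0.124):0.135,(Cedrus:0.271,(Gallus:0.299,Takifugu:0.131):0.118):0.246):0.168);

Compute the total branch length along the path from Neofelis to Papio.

1.147

The path runs Neofelis → … → MRCA → … → Papio; the MRCA is the node subtending ((((Neofelis,Clostridium),Nomascus),(((Hordeum,Bufo),Macaca),Pan)),((Urocyon,Papio),(Cercopithecus,Corylus)),(Cedrus,(Gallus,Takifugu))).
Branch lengths along that path: 0.229 + 0.226 + 0.235 + 0.174 + 0.135 + 0.012 + 0.136 = 1.147.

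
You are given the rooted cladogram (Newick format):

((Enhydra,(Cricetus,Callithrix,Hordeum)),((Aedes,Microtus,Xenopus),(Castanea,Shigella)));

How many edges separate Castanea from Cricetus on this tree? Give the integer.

6

The MRCA of Castanea and Cricetus is the root of the tree.
From Castanea up to that node: 3 branches. From Cricetus up to the same node: 3 branches. Total: 3 + 3 = 6.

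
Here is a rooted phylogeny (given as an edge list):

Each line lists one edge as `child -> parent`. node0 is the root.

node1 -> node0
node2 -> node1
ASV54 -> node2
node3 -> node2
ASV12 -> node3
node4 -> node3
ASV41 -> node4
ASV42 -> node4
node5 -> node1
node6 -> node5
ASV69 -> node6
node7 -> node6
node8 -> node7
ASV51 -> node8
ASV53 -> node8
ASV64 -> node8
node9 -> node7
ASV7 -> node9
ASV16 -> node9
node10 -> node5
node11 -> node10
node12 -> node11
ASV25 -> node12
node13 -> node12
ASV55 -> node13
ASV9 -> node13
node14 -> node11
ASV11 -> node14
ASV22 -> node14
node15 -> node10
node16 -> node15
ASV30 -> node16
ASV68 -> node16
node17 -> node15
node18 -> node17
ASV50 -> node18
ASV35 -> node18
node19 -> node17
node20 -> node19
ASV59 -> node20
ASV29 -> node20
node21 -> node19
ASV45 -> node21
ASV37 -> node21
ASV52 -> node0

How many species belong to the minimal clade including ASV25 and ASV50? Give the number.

The MRCA of ASV25 and ASV50 is the node subtending (((ASV25,(ASV55,ASV9)),(ASV11,ASV22)),((ASV30,ASV68),((ASV50,ASV35),((ASV59,ASV29),(ASV45,ASV37))))).
That clade contains 13 terminal taxa: ASV11, ASV22, ASV25, ASV29, ASV30, ASV35, ASV37, ASV45, ASV50, ASV55, ASV59, ASV68, ASV9.

13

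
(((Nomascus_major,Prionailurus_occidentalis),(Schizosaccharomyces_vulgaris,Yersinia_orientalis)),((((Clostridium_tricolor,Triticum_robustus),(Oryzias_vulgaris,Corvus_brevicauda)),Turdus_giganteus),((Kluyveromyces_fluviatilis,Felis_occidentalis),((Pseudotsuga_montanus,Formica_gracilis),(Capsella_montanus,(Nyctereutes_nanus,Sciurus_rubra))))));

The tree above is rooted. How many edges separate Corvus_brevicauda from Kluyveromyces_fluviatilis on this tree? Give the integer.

7

The MRCA of Corvus_brevicauda and Kluyveromyces_fluviatilis is the node subtending ((((Clostridium_tricolor,Triticum_robustus),(Oryzias_vulgaris,Corvus_brevicauda)),Turdus_giganteus),((Kluyveromyces_fluviatilis,Felis_occidentalis),((Pseudotsuga_montanus,Formica_gracilis),(Capsella_montanus,(Nyctereutes_nanus,Sciurus_rubra))))).
From Corvus_brevicauda up to that node: 4 branches. From Kluyveromyces_fluviatilis up to the same node: 3 branches. Total: 4 + 3 = 7.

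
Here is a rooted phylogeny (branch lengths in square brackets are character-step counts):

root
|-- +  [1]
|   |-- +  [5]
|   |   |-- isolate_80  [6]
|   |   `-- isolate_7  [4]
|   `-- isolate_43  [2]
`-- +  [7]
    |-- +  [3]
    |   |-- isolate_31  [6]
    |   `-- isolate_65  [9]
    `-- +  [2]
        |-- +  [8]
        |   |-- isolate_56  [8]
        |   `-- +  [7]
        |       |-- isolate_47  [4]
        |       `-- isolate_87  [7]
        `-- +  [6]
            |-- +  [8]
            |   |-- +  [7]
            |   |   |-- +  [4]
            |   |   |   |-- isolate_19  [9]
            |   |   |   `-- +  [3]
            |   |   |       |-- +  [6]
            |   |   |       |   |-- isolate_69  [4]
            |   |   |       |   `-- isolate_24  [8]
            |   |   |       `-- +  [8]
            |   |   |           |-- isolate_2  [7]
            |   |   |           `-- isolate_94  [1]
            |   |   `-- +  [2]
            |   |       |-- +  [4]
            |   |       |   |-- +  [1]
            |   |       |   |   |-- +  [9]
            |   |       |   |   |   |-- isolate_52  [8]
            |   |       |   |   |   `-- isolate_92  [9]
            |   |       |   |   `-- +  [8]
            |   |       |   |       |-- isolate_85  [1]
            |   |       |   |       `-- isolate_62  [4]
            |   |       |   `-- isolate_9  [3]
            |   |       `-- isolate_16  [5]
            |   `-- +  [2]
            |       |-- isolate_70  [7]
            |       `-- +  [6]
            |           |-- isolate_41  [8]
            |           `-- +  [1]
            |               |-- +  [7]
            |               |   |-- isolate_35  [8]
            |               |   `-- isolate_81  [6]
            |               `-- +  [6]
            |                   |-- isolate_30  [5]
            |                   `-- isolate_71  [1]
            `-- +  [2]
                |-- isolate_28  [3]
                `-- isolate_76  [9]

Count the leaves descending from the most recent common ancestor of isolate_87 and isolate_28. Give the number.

The MRCA of isolate_87 and isolate_28 is the node subtending ((isolate_56,(isolate_47,isolate_87)),((((isolate_19,((isolate_69,isolate_24),(isolate_2,isolate_94))),((((isolate_52,isolate_92),(isolate_85,isolate_62)),isolate_9),isolate_16)),(isolate_70,(isolate_41,((isolate_35,isolate_81),(isolate_30,isolate_71))))),(isolate_28,isolate_76))).
That clade contains 22 terminal taxa: isolate_16, isolate_19, isolate_2, isolate_24, isolate_28, isolate_30, isolate_35, isolate_41, isolate_47, isolate_52, isolate_56, isolate_62, isolate_69, isolate_70, isolate_71, isolate_76, isolate_81, isolate_85, isolate_87, isolate_9, isolate_92, isolate_94.

22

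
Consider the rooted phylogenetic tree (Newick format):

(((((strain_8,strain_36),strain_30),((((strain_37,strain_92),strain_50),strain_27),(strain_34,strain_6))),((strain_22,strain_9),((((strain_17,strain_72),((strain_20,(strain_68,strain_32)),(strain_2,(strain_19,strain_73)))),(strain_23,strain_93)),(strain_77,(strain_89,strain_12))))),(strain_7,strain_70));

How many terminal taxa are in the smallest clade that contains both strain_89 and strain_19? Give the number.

13

The MRCA of strain_89 and strain_19 is the node subtending ((((strain_17,strain_72),((strain_20,(strain_68,strain_32)),(strain_2,(strain_19,strain_73)))),(strain_23,strain_93)),(strain_77,(strain_89,strain_12))).
That clade contains 13 terminal taxa: strain_12, strain_17, strain_19, strain_2, strain_20, strain_23, strain_32, strain_68, strain_72, strain_73, strain_77, strain_89, strain_93.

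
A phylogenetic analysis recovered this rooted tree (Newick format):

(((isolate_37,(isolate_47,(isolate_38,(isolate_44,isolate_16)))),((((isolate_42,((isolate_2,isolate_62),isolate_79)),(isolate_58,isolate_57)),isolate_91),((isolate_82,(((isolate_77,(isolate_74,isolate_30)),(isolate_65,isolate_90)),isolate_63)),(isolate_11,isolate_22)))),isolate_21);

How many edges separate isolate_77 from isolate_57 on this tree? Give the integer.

The MRCA of isolate_77 and isolate_57 is the node subtending ((((isolate_42,((isolate_2,isolate_62),isolate_79)),(isolate_58,isolate_57)),isolate_91),((isolate_82,(((isolate_77,(isolate_74,isolate_30)),(isolate_65,isolate_90)),isolate_63)),(isolate_11,isolate_22))).
From isolate_77 up to that node: 6 branches. From isolate_57 up to the same node: 4 branches. Total: 6 + 4 = 10.

10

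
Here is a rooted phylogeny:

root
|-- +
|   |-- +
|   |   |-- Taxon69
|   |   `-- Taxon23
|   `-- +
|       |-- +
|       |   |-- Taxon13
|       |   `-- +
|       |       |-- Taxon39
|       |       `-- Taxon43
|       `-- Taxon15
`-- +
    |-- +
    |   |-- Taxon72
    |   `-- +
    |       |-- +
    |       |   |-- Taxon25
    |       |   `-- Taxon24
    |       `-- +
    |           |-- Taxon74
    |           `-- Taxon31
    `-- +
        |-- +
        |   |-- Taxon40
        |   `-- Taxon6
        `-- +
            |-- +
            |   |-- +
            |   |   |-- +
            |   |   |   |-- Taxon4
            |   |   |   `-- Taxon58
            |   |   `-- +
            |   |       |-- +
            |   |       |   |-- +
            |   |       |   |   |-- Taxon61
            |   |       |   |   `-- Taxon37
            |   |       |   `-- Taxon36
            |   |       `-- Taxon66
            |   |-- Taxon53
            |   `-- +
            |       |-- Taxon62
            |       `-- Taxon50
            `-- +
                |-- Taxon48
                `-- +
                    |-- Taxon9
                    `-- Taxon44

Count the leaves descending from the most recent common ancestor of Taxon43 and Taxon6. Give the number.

The MRCA of Taxon43 and Taxon6 is the root, so the clade is the entire tree.
That clade contains 25 terminal taxa: Taxon13, Taxon15, Taxon23, Taxon24, Taxon25, Taxon31, Taxon36, Taxon37, Taxon39, Taxon4, Taxon40, Taxon43, Taxon44, Taxon48, Taxon50, Taxon53, Taxon58, Taxon6, Taxon61, Taxon62, Taxon66, Taxon69, Taxon72, Taxon74, Taxon9.

25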